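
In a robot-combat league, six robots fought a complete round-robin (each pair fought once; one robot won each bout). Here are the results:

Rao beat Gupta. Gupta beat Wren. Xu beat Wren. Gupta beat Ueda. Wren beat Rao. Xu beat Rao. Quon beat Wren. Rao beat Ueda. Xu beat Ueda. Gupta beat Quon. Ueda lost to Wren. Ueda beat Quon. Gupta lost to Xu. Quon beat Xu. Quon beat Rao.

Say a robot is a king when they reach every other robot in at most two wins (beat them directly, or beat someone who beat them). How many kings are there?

Rao cannot reach Xu in two steps.
Gupta reaches everyone (king).
Wren cannot reach Xu in two steps.
Quon reaches everyone (king).
Ueda cannot reach Gupta in two steps.
Xu reaches everyone (king).
Kings: Gupta, Quon, Xu — 3.

3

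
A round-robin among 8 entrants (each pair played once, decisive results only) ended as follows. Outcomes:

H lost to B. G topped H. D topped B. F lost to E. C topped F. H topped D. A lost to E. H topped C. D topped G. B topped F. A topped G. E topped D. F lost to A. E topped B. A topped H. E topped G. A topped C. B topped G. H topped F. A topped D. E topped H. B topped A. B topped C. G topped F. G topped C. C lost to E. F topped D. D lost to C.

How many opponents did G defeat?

3

G's results: beat C, F, H; lost to A, B, D, E.
That is 3 wins.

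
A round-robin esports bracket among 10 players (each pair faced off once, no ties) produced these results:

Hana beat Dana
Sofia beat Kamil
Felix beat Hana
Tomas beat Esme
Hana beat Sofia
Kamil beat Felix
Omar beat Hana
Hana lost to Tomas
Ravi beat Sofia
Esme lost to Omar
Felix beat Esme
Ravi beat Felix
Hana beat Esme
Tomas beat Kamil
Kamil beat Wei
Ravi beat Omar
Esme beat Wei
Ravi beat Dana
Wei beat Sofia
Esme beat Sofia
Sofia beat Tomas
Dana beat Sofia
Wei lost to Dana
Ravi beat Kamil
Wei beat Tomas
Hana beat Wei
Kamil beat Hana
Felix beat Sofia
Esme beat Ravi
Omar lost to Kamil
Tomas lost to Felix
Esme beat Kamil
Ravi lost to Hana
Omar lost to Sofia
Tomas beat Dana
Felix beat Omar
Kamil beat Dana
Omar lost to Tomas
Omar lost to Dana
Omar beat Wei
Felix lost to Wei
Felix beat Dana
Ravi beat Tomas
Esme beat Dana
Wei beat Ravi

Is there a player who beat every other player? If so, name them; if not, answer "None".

Highest win total is Ravi with 6 (out of 9 possible).
Ravi lost to Esme, Hana, Wei, so no player went undefeated.

None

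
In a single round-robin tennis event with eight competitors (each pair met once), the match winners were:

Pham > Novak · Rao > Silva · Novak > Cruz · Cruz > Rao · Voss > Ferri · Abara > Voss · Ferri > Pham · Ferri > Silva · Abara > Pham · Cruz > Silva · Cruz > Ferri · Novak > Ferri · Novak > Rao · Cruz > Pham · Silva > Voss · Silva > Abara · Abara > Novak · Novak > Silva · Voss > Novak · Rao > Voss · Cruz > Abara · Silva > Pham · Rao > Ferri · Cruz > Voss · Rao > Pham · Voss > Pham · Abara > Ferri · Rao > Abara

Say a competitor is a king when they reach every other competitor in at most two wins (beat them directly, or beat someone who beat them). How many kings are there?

Silva cannot reach Rao, Cruz in two steps.
Voss cannot reach Abara in two steps.
Rao cannot reach Cruz in two steps.
Abara reaches everyone (king).
Cruz reaches everyone (king).
Pham cannot reach Voss, Abara in two steps.
Ferri cannot reach Rao, Cruz in two steps.
Novak reaches everyone (king).
Kings: Abara, Cruz, Novak — 3.

3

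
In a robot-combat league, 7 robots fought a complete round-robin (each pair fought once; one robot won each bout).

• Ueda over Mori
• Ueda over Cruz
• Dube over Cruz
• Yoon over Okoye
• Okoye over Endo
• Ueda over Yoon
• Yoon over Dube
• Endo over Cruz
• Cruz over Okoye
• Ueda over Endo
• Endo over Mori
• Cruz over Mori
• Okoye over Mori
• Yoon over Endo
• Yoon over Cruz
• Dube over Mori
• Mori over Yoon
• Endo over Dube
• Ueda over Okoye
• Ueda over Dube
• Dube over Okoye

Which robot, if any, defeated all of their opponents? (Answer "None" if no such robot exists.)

Ueda

Ueda has 6 wins out of 6 opponents — a perfect record.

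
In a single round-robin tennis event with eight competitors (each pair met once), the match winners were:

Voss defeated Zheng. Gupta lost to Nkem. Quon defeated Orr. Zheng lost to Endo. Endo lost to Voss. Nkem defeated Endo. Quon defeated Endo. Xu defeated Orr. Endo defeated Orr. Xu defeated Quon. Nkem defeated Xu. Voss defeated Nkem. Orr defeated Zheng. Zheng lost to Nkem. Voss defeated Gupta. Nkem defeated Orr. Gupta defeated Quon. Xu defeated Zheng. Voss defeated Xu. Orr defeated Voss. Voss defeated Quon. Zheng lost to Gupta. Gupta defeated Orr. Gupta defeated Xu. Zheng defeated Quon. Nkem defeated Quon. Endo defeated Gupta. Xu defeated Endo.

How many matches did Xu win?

Xu's results: beat Zheng, Quon, Orr, Endo; lost to Voss, Nkem, Gupta.
That is 4 wins.

4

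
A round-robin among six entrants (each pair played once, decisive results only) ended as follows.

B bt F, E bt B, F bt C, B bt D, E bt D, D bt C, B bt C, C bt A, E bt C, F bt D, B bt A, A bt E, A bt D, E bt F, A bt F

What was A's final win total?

A's results: beat D, E, F; lost to B, C.
That is 3 wins.

3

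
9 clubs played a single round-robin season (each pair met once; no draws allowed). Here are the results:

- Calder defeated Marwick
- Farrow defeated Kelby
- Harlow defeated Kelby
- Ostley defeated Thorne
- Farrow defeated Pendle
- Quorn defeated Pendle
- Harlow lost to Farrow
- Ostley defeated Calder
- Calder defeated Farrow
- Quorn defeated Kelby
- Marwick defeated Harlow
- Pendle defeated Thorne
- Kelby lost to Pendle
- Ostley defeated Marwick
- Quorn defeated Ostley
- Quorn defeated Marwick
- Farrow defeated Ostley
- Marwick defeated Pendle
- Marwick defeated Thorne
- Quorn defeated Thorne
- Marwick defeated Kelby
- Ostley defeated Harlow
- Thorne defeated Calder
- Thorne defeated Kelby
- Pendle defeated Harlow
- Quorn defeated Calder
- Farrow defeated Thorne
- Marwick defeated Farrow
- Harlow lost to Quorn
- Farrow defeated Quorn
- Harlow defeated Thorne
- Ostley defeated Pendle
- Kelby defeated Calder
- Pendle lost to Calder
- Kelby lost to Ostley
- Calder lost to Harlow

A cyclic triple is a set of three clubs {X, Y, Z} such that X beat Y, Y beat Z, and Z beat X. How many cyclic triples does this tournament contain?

Win totals: Pendle 3, Marwick 5, Thorne 2, Quorn 7, Ostley 6, Kelby 1, Harlow 3, Calder 3, Farrow 6.
A club with w wins dominates both others in C(w,2) triples; summing gives 3 + 10 + 1 + 21 + 15 + 0 + 3 + 3 + 15 = 71 transitive triples.
Total triples C(9,3) = 84, so cyclic triples = 84 − 71 = 13.

13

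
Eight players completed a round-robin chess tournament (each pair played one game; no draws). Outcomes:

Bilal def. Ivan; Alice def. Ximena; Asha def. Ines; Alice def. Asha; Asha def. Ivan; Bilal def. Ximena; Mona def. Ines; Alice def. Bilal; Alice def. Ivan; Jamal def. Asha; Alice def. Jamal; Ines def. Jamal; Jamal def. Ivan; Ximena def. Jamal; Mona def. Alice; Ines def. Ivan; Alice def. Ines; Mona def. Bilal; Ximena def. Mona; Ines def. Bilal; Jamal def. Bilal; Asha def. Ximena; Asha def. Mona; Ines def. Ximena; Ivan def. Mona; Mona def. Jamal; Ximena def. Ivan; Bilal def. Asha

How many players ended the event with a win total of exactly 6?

1

Win totals: Mona 4, Bilal 3, Jamal 3, Ivan 1, Ximena 3, Ines 4, Alice 6, Asha 4.
Exactly 6: Alice — 1 player.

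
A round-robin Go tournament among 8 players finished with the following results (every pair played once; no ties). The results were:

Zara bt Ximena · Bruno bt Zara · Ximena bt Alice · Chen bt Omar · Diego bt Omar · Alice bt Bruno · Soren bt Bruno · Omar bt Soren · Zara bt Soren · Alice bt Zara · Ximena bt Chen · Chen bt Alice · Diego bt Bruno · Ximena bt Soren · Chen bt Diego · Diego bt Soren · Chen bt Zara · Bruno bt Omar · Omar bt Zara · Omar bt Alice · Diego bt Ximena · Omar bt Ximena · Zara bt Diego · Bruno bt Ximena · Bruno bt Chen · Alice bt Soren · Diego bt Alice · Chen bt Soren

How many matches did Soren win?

Soren's results: beat Bruno; lost to Zara, Ximena, Omar, Alice, Chen, Diego.
That is 1 win.

1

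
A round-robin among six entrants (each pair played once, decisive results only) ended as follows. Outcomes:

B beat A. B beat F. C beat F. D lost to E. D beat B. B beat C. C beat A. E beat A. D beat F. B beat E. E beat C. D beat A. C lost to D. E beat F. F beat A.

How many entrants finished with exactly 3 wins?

0

Win totals: A 0, B 4, C 2, D 4, E 4, F 1.
No entrant has exactly 3 wins.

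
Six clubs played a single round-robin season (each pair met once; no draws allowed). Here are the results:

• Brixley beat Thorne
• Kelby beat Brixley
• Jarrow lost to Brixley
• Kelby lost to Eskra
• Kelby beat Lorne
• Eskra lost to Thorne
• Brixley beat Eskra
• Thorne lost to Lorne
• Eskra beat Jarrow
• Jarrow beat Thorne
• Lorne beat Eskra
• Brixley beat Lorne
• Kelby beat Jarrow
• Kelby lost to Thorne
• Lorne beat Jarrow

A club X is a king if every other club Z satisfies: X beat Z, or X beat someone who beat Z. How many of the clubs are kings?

Brixley reaches everyone (king).
Lorne cannot reach Brixley in two steps.
Jarrow cannot reach Brixley, Lorne in two steps.
Thorne reaches everyone (king).
Eskra reaches everyone (king).
Kelby reaches everyone (king).
Kings: Brixley, Thorne, Eskra, Kelby — 4.

4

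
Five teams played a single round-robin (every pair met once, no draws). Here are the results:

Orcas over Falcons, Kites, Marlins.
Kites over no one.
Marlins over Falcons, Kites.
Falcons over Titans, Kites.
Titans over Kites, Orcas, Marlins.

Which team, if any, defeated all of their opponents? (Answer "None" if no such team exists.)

None

Highest win total is Titans with 3 (out of 4 possible).
Titans lost to Falcons, so no team went undefeated.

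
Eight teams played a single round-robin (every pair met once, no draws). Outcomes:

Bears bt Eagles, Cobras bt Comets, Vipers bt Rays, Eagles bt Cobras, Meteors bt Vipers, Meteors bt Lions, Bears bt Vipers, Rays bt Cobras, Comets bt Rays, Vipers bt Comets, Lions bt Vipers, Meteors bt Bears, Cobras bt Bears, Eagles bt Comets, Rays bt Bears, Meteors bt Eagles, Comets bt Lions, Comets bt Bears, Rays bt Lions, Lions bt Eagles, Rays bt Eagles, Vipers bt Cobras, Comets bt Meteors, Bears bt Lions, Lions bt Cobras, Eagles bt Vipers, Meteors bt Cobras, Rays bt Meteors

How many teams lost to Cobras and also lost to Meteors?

1

Cobras beat: Comets, Bears.
Meteors beat: Eagles, Cobras, Lions, Vipers, Bears.
Both beat: Bears — 1.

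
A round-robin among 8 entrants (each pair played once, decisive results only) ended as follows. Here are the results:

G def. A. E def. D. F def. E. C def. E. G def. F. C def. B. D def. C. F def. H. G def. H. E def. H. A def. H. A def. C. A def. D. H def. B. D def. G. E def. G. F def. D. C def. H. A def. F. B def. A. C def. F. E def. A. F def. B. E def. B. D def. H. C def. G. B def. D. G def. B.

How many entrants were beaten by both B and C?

0

B beat: A, D.
C beat: B, E, F, G, H.
No one was beaten by both.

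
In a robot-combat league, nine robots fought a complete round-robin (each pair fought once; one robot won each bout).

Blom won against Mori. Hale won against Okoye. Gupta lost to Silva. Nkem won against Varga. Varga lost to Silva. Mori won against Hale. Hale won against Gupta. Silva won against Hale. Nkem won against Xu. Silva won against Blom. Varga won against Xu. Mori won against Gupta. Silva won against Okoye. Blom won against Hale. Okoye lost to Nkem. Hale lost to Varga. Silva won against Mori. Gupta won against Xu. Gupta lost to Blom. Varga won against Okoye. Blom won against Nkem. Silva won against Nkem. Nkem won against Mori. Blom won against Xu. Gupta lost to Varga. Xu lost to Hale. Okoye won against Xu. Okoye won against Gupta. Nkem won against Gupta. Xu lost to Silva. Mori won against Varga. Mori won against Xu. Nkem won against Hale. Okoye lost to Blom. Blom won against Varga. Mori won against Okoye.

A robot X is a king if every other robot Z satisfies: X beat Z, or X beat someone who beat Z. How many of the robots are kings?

Xu cannot reach Okoye, Varga, Hale, Silva, Mori, Blom, Nkem, Gupta in two steps.
Okoye cannot reach Varga, Hale, Silva, Mori, Blom, Nkem in two steps.
Varga cannot reach Silva, Mori, Blom, Nkem in two steps.
Hale cannot reach Varga, Silva, Mori, Blom, Nkem in two steps.
Silva reaches everyone (king).
Mori cannot reach Silva, Blom, Nkem in two steps.
Blom cannot reach Silva in two steps.
Nkem cannot reach Silva, Blom in two steps.
Gupta cannot reach Okoye, Varga, Hale, Silva, Mori, Blom, Nkem in two steps.
Kings: Silva — 1.

1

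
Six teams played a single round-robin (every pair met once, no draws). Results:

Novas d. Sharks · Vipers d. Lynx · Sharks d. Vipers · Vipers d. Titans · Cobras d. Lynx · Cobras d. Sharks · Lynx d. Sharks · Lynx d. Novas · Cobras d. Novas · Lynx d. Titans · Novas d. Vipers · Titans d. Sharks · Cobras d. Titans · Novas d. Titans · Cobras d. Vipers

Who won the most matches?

Win totals: Novas 3, Sharks 1, Titans 1, Cobras 5, Lynx 3, Vipers 2.
Cobras leads with 5 wins (next highest: 3).

Cobras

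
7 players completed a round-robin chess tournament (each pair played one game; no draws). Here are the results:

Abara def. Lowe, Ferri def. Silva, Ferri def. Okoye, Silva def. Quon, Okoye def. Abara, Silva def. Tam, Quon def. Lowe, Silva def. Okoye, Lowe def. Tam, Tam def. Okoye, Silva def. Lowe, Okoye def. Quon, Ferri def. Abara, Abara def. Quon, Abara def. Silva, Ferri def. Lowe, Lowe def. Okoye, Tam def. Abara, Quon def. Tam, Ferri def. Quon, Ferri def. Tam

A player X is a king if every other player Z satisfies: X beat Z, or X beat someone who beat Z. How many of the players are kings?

Tam cannot reach Ferri in two steps.
Lowe cannot reach Ferri, Silva in two steps.
Ferri reaches everyone (king).
Abara cannot reach Ferri in two steps.
Silva cannot reach Ferri in two steps.
Quon cannot reach Ferri, Silva in two steps.
Okoye cannot reach Ferri in two steps.
Kings: Ferri — 1.

1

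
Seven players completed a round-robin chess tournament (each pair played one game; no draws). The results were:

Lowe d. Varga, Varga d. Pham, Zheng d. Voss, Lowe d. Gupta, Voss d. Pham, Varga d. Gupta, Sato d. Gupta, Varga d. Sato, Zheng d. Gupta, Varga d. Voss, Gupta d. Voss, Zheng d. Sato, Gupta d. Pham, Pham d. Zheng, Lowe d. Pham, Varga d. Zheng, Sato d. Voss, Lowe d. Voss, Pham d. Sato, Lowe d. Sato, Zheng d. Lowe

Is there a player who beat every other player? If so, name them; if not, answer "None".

Highest win total is Varga with 5 (out of 6 possible).
Varga lost to Lowe, so no player went undefeated.

None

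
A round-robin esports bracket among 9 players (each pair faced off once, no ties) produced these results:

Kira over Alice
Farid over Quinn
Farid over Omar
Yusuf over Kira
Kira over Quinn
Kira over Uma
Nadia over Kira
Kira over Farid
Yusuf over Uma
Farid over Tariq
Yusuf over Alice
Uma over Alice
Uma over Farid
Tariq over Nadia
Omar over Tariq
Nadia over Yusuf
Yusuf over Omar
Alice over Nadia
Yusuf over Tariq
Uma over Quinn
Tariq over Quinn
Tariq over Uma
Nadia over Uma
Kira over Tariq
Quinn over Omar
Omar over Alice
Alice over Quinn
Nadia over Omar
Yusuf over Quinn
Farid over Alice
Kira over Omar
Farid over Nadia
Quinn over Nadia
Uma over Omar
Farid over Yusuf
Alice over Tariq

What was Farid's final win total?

6

Farid's results: beat Tariq, Nadia, Yusuf, Omar, Alice, Quinn; lost to Uma, Kira.
That is 6 wins.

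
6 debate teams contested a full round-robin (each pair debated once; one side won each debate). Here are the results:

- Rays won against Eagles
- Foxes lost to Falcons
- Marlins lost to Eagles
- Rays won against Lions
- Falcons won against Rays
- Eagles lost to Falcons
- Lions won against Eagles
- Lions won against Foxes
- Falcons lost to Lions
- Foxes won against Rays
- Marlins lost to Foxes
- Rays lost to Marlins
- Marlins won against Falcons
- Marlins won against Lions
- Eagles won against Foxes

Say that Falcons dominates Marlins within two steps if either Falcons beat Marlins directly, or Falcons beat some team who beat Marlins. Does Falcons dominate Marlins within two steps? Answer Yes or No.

Falcons did not beat Marlins directly.
Falcons beat Eagles, Rays, Foxes. Of those, Eagles beat Marlins.

Yes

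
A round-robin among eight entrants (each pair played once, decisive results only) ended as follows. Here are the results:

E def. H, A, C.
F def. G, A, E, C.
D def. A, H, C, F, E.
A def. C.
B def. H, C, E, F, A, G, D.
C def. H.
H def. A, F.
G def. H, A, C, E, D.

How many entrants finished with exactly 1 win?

Win totals: A 1, B 7, C 1, D 5, E 3, F 4, G 5, H 2.
Exactly 1: A, C — 2 entrants.

2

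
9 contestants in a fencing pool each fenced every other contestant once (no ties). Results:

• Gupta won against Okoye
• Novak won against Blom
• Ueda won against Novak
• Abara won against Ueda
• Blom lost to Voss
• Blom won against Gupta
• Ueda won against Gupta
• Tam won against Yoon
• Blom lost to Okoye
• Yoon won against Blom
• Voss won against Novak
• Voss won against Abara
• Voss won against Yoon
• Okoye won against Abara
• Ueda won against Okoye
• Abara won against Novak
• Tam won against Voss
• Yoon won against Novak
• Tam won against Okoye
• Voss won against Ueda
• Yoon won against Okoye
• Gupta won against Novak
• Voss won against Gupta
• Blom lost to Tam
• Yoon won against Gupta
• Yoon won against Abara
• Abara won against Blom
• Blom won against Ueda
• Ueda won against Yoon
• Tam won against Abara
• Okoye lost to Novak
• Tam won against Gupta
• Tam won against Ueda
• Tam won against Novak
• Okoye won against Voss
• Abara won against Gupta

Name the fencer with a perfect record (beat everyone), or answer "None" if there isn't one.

Tam has 8 wins out of 8 opponents — a perfect record.

Tam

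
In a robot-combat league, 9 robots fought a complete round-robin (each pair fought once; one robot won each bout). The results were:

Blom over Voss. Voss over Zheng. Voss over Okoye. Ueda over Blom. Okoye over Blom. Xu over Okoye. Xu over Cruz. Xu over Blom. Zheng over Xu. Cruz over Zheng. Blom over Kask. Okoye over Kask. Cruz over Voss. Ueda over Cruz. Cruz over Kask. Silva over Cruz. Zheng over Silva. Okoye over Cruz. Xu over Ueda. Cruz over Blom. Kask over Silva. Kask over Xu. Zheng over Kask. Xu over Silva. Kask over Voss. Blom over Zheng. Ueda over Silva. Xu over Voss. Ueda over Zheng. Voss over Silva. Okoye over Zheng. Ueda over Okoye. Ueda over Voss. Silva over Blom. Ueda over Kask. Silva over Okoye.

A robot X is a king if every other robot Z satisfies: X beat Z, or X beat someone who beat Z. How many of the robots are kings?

4

Blom cannot reach Cruz, Ueda in two steps.
Zheng reaches everyone (king).
Silva cannot reach Xu, Ueda in two steps.
Cruz cannot reach Ueda in two steps.
Okoye cannot reach Ueda in two steps.
Xu reaches everyone (king).
Voss cannot reach Ueda in two steps.
Ueda reaches everyone (king).
Kask reaches everyone (king).
Kings: Zheng, Xu, Ueda, Kask — 4.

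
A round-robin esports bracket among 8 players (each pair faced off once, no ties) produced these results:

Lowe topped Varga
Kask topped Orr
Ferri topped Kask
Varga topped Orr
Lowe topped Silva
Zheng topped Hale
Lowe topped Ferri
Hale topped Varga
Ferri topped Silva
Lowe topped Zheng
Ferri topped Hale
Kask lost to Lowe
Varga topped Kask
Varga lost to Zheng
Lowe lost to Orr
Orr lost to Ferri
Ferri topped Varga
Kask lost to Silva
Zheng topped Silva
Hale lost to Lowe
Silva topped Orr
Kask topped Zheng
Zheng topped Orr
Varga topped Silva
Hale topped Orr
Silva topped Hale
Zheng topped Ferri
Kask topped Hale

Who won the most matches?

Lowe

Win totals: Kask 3, Zheng 5, Lowe 6, Orr 1, Ferri 5, Hale 2, Silva 3, Varga 3.
Lowe leads with 6 wins (next highest: 5).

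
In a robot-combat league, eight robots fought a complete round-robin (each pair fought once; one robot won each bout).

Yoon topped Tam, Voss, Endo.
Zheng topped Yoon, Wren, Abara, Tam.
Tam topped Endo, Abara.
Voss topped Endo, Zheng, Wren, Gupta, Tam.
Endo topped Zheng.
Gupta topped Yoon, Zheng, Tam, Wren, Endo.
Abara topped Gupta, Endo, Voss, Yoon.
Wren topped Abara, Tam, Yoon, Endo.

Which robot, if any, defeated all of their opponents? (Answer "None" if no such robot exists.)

Highest win total is Voss with 5 (out of 7 possible).
Voss lost to Yoon, Abara, so no robot went undefeated.

None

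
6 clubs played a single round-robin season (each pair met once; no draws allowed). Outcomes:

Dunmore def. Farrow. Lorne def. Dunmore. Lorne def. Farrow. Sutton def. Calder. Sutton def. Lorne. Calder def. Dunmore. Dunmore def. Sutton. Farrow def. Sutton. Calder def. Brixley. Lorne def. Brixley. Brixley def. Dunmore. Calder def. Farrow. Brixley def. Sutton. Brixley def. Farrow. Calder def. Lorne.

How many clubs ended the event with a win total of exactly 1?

1

Win totals: Lorne 3, Farrow 1, Dunmore 2, Calder 4, Sutton 2, Brixley 3.
Exactly 1: Farrow — 1 club.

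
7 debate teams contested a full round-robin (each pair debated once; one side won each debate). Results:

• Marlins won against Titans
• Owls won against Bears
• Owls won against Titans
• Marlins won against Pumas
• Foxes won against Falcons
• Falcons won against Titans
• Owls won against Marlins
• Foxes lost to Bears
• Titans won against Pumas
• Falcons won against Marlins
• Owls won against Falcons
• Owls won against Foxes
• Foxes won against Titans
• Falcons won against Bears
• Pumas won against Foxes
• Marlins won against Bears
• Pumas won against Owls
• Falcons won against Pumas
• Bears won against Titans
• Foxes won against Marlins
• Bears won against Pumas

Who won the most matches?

Owls

Win totals: Foxes 3, Owls 5, Bears 3, Titans 1, Pumas 2, Marlins 3, Falcons 4.
Owls leads with 5 wins (next highest: 4).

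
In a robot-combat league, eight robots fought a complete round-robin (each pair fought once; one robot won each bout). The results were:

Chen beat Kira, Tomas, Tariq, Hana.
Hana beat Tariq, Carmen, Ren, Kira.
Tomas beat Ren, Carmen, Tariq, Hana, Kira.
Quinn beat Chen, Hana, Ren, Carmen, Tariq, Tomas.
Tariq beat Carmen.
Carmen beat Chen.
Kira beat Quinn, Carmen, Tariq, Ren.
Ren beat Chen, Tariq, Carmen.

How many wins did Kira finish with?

Kira's results: beat Tariq, Carmen, Quinn, Ren; lost to Tomas, Chen, Hana.
That is 4 wins.

4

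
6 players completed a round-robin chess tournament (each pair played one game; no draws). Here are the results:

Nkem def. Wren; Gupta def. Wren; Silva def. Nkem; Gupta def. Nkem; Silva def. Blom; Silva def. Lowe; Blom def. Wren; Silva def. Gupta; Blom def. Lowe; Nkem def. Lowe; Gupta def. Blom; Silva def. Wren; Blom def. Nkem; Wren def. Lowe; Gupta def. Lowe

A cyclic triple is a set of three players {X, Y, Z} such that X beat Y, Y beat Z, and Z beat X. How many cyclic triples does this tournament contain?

Win totals: Lowe 0, Blom 3, Nkem 2, Gupta 4, Wren 1, Silva 5.
A player with w wins dominates both others in C(w,2) triples; summing gives 0 + 3 + 1 + 6 + 0 + 10 = 20 transitive triples.
Total triples C(6,3) = 20, so cyclic triples = 20 − 20 = 0.

0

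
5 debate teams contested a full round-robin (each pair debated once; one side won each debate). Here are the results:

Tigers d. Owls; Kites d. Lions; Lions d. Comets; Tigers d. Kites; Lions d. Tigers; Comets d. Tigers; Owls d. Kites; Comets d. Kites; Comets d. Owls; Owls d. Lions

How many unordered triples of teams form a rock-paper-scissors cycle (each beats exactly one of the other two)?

4

Win totals: Lions 2, Owls 2, Tigers 2, Comets 3, Kites 1.
A team with w wins dominates both others in C(w,2) triples; summing gives 1 + 1 + 1 + 3 + 0 = 6 transitive triples.
Total triples C(5,3) = 10, so cyclic triples = 10 − 6 = 4.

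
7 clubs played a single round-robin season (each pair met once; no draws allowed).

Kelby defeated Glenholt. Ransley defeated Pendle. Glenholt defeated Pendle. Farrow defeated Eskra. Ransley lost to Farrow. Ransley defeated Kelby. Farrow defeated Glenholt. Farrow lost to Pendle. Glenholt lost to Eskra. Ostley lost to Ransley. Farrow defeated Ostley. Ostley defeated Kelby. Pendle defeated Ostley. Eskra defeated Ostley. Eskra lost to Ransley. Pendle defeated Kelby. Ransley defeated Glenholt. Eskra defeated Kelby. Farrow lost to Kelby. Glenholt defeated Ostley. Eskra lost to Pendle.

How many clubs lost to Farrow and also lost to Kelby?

Farrow beat: Glenholt, Ransley, Ostley, Eskra.
Kelby beat: Glenholt, Farrow.
Both beat: Glenholt — 1.

1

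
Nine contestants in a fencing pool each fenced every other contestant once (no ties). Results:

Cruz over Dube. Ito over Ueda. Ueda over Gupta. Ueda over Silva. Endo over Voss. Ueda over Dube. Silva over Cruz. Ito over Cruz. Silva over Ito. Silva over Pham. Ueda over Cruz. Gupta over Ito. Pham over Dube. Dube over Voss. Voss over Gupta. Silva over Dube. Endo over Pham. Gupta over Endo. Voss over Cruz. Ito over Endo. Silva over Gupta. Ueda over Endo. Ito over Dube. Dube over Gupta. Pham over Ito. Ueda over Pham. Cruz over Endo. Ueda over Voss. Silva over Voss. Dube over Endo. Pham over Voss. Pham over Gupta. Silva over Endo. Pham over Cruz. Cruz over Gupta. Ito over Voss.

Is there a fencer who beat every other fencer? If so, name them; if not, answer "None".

None

Highest win total is Ueda with 7 (out of 8 possible).
Ueda lost to Ito, so no fencer went undefeated.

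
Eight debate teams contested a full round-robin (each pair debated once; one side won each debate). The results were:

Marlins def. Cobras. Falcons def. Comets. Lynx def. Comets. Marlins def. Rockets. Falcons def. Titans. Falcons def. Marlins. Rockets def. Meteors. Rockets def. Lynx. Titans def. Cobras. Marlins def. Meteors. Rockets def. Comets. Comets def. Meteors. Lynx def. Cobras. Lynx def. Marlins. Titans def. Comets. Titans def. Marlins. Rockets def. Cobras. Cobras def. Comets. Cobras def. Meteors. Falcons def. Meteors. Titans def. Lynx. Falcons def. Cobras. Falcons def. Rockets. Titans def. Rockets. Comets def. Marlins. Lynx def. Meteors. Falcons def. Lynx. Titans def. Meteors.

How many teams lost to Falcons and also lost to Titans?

6

Falcons beat: Comets, Cobras, Marlins, Lynx, Meteors, Rockets, Titans.
Titans beat: Comets, Cobras, Marlins, Lynx, Meteors, Rockets.
Both beat: Comets, Cobras, Marlins, Lynx, Meteors, Rockets — 6.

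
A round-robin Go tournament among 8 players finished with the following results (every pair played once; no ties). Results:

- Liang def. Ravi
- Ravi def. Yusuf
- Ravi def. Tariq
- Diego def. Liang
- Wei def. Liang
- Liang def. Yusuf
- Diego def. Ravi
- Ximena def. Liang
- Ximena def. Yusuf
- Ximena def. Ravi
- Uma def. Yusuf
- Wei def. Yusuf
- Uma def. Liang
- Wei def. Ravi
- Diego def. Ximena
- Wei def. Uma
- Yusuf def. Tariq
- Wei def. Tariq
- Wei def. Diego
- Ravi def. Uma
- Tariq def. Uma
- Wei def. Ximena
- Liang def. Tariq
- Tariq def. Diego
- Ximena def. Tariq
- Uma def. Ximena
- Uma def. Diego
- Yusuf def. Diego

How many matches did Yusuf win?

Yusuf's results: beat Tariq, Diego; lost to Ximena, Liang, Ravi, Wei, Uma.
That is 2 wins.

2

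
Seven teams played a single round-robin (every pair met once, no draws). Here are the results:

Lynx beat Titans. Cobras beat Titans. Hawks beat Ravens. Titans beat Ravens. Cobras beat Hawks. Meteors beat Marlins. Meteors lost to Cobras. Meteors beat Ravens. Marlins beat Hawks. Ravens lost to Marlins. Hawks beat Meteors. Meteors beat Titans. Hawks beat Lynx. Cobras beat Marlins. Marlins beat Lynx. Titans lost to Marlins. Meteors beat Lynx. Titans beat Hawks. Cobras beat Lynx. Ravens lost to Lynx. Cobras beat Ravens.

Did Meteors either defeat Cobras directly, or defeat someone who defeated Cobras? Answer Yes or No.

Meteors did not beat Cobras directly.
Meteors beat Titans, Ravens, Lynx, Marlins, but each of them lost to Cobras. No two-step path.

No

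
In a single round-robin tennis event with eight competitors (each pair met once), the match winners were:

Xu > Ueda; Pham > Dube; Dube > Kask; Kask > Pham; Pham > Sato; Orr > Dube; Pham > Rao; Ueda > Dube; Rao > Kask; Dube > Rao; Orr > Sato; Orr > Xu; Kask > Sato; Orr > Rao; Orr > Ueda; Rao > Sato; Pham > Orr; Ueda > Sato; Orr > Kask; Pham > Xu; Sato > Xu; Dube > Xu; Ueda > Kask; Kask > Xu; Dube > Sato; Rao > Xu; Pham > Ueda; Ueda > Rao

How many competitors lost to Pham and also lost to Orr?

5

Pham beat: Ueda, Dube, Orr, Sato, Xu, Rao.
Orr beat: Ueda, Dube, Sato, Kask, Xu, Rao.
Both beat: Ueda, Dube, Sato, Xu, Rao — 5.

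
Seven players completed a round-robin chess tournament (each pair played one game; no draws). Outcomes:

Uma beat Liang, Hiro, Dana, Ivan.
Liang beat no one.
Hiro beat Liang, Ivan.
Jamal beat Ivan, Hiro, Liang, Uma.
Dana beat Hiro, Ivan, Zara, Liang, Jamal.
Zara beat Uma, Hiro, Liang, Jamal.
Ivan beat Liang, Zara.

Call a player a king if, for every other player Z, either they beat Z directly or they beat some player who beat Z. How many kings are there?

4

Dana reaches everyone (king).
Ivan cannot reach Dana in two steps.
Zara reaches everyone (king).
Jamal reaches everyone (king).
Liang cannot reach Dana, Ivan, Zara, Jamal, Uma, Hiro in two steps.
Uma reaches everyone (king).
Hiro cannot reach Dana, Jamal, Uma in two steps.
Kings: Dana, Zara, Jamal, Uma — 4.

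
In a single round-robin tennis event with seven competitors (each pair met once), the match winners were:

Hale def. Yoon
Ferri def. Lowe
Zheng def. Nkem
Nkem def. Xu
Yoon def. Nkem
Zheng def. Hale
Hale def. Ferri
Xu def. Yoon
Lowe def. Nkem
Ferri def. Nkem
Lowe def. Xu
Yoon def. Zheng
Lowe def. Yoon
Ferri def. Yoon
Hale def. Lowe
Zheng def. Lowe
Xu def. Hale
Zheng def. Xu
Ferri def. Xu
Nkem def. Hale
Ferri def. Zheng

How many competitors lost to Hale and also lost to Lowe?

1

Hale beat: Ferri, Lowe, Yoon.
Lowe beat: Yoon, Nkem, Xu.
Both beat: Yoon — 1.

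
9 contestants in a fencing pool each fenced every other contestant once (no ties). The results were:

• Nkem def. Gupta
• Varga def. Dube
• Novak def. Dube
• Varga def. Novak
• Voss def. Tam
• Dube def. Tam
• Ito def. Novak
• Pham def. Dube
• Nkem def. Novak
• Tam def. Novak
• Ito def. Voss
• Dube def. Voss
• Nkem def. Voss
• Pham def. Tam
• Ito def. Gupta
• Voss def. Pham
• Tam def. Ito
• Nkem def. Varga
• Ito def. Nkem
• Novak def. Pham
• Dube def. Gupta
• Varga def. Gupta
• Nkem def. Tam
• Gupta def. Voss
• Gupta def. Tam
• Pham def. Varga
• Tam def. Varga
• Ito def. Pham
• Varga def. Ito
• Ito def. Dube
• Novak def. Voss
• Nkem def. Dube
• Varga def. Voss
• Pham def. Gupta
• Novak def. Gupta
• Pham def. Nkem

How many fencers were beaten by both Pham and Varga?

2

Pham beat: Tam, Dube, Varga, Gupta, Nkem.
Varga beat: Voss, Ito, Dube, Gupta, Novak.
Both beat: Dube, Gupta — 2.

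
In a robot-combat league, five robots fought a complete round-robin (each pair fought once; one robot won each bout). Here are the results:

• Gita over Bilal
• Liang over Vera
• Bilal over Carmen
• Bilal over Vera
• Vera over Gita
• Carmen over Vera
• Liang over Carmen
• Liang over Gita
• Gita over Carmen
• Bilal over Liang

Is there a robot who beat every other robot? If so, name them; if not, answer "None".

None

Highest win total is Liang with 3 (out of 4 possible).
Liang lost to Bilal, so no robot went undefeated.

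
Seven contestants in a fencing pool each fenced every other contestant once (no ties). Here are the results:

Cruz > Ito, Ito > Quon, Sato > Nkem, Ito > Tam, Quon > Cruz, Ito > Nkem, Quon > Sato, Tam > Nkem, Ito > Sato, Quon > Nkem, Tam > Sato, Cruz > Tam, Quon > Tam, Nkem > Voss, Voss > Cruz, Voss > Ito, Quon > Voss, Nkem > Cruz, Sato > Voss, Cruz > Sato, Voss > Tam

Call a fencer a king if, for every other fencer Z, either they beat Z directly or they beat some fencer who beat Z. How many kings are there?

Cruz reaches everyone (king).
Ito reaches everyone (king).
Voss reaches everyone (king).
Nkem cannot reach Quon in two steps.
Sato cannot reach Quon in two steps.
Tam cannot reach Ito, Quon in two steps.
Quon reaches everyone (king).
Kings: Cruz, Ito, Voss, Quon — 4.

4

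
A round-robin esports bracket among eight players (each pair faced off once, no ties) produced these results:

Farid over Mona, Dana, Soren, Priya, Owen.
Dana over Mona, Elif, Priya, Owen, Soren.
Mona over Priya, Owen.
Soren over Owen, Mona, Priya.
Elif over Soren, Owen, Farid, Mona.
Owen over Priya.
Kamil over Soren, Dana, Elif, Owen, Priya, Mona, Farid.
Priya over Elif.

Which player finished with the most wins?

Kamil

Win totals: Elif 4, Mona 2, Owen 1, Dana 5, Priya 1, Kamil 7, Farid 5, Soren 3.
Kamil leads with 7 wins (next highest: 5).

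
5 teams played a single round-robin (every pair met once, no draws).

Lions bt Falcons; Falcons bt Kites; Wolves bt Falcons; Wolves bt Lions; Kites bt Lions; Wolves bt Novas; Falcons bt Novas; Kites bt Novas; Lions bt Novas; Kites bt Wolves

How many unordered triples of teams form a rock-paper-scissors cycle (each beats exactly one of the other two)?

Of the C(5,3) = 10 triples, the cyclic ones are: {Lions, Falcons, Kites}; {Wolves, Falcons, Kites}.
That is 2.

2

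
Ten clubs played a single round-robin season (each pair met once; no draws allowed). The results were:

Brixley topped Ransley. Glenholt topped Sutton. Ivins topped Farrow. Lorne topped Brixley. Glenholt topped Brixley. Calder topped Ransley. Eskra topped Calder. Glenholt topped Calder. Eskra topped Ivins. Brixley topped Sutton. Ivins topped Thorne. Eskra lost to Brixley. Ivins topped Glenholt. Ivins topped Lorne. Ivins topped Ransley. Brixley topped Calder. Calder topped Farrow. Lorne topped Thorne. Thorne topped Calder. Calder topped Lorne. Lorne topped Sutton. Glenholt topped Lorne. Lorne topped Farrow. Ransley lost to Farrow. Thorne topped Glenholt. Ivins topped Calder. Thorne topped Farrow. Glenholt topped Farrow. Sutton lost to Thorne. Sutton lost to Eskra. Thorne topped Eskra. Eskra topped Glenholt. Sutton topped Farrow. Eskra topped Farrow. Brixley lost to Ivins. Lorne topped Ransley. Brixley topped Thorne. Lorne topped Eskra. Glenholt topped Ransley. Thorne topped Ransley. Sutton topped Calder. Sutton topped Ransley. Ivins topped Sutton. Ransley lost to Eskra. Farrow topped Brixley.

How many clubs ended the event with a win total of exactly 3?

Win totals: Eskra 6, Brixley 5, Farrow 2, Lorne 6, Thorne 6, Sutton 3, Glenholt 6, Ransley 0, Ivins 8, Calder 3.
Exactly 3: Sutton, Calder — 2 clubs.

2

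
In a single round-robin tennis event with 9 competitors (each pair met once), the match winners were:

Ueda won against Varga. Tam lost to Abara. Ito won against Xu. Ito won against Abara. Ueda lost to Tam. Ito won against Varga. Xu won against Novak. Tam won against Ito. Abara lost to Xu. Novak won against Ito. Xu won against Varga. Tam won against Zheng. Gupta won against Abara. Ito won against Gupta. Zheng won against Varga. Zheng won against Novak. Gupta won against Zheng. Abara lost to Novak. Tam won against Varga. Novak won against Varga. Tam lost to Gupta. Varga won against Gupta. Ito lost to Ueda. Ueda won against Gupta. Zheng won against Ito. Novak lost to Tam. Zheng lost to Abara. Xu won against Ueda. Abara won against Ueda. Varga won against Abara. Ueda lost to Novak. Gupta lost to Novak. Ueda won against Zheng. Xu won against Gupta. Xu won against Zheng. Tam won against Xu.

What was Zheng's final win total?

3

Zheng's results: beat Ito, Varga, Novak; lost to Abara, Xu, Ueda, Gupta, Tam.
That is 3 wins.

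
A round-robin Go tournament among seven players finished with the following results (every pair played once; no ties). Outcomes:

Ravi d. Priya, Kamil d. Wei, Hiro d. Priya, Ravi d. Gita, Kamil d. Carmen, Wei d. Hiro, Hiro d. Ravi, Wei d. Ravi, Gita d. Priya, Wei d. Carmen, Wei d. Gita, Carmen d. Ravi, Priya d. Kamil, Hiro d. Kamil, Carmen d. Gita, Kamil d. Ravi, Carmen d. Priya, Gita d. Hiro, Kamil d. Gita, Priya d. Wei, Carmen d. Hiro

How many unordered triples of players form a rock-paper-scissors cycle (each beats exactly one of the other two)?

11

Win totals: Gita 2, Ravi 2, Carmen 4, Wei 4, Kamil 4, Hiro 3, Priya 2.
A player with w wins dominates both others in C(w,2) triples; summing gives 1 + 1 + 6 + 6 + 6 + 3 + 1 = 24 transitive triples.
Total triples C(7,3) = 35, so cyclic triples = 35 − 24 = 11.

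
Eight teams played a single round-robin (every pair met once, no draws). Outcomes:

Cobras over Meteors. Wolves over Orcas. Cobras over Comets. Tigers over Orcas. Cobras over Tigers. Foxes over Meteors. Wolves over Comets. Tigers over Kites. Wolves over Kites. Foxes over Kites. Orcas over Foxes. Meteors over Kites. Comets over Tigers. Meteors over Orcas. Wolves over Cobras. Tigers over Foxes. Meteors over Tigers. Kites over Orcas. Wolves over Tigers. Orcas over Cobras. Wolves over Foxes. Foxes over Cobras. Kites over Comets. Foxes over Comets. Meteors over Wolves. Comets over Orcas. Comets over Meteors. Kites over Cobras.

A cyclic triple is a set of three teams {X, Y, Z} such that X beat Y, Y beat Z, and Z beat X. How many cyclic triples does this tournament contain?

Win totals: Comets 3, Tigers 3, Meteors 4, Kites 3, Wolves 6, Cobras 3, Orcas 2, Foxes 4.
A team with w wins dominates both others in C(w,2) triples; summing gives 3 + 3 + 6 + 3 + 15 + 3 + 1 + 6 = 40 transitive triples.
Total triples C(8,3) = 56, so cyclic triples = 56 − 40 = 16.

16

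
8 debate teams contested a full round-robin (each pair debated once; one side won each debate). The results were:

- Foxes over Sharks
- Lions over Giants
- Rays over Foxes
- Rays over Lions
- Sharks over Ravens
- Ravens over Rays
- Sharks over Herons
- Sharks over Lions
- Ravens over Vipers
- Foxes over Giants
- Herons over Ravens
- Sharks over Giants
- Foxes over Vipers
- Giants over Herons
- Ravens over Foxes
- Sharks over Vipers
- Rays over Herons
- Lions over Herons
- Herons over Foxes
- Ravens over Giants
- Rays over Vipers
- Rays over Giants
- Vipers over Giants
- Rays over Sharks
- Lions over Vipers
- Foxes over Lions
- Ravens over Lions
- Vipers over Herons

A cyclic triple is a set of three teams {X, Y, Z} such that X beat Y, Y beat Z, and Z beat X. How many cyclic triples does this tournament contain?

Win totals: Herons 2, Lions 3, Ravens 5, Vipers 2, Rays 6, Giants 1, Foxes 4, Sharks 5.
A team with w wins dominates both others in C(w,2) triples; summing gives 1 + 3 + 10 + 1 + 15 + 0 + 6 + 10 = 46 transitive triples.
Total triples C(8,3) = 56, so cyclic triples = 56 − 46 = 10.

10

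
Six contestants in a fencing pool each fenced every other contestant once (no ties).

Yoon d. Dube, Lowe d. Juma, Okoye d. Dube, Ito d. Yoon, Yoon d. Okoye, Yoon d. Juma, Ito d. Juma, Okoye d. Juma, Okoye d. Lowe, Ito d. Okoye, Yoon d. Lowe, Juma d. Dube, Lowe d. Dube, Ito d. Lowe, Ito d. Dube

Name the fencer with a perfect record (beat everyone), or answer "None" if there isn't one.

Ito

Ito has 5 wins out of 5 opponents — a perfect record.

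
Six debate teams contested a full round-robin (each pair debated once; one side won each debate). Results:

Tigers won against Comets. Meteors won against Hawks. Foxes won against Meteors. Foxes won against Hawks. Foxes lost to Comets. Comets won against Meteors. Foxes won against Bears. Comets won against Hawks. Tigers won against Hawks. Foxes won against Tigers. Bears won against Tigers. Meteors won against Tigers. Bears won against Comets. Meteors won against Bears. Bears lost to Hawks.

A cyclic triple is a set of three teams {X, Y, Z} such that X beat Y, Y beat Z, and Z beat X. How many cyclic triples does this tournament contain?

Of the C(6,3) = 20 triples, the cyclic ones are: {Foxes, Comets, Tigers}; {Foxes, Comets, Bears}; {Comets, Hawks, Bears}; {Comets, Tigers, Meteors}; {Comets, Meteors, Bears}; {Hawks, Tigers, Bears}.
That is 6.

6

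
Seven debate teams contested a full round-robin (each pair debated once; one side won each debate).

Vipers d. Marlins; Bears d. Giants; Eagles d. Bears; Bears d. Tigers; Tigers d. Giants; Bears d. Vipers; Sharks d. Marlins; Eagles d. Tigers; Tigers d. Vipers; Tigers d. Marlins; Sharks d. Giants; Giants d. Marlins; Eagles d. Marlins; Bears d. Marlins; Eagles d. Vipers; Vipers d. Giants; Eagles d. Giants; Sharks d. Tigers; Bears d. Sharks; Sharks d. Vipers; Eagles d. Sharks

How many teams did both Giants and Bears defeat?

Giants beat: Marlins.
Bears beat: Sharks, Giants, Tigers, Vipers, Marlins.
Both beat: Marlins — 1.

1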